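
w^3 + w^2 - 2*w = w*(w - 1)*(w + 2)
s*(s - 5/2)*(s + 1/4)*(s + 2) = s^4 - s^3/4 - 41*s^2/8 - 5*s/4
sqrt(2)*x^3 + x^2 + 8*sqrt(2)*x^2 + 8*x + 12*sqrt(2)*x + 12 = (x + 2)*(x + 6)*(sqrt(2)*x + 1)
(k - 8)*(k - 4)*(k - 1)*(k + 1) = k^4 - 12*k^3 + 31*k^2 + 12*k - 32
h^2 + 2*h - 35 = (h - 5)*(h + 7)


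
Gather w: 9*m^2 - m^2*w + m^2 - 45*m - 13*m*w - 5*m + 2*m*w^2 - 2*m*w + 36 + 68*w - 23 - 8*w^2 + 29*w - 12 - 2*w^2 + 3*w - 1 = 10*m^2 - 50*m + w^2*(2*m - 10) + w*(-m^2 - 15*m + 100)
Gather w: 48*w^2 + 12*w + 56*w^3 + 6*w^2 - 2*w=56*w^3 + 54*w^2 + 10*w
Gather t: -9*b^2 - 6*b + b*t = -9*b^2 + b*t - 6*b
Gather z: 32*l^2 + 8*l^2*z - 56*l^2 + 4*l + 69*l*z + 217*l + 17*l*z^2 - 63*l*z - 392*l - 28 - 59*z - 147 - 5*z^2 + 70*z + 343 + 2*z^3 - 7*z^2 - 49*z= -24*l^2 - 171*l + 2*z^3 + z^2*(17*l - 12) + z*(8*l^2 + 6*l - 38) + 168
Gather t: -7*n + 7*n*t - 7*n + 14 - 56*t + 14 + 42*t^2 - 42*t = -14*n + 42*t^2 + t*(7*n - 98) + 28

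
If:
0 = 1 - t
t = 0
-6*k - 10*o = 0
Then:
No Solution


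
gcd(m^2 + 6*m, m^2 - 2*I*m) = m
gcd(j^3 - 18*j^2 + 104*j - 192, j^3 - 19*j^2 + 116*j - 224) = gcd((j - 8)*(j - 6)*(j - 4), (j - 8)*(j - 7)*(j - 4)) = j^2 - 12*j + 32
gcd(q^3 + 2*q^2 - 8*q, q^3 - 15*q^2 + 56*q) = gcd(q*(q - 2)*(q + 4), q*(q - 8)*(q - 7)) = q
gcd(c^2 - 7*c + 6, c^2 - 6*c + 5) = c - 1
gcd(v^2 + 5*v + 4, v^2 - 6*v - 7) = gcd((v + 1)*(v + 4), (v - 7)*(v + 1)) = v + 1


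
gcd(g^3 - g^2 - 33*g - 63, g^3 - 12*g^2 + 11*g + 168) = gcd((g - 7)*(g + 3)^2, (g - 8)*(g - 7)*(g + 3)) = g^2 - 4*g - 21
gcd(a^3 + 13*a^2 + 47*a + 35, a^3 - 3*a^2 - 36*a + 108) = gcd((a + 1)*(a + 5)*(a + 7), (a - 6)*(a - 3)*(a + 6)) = 1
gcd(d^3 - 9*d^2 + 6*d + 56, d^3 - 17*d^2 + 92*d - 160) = d - 4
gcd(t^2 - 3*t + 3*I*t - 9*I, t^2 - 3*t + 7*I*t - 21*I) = t - 3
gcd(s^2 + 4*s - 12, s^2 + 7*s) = 1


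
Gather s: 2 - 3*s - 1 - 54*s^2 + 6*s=-54*s^2 + 3*s + 1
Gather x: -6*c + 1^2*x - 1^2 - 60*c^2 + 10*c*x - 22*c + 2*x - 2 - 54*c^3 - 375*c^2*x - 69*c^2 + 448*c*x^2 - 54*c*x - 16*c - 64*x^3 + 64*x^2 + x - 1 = -54*c^3 - 129*c^2 - 44*c - 64*x^3 + x^2*(448*c + 64) + x*(-375*c^2 - 44*c + 4) - 4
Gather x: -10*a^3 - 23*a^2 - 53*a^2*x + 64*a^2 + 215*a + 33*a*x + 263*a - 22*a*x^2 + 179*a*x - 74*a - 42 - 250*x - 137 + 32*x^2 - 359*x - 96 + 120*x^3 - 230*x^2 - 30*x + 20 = -10*a^3 + 41*a^2 + 404*a + 120*x^3 + x^2*(-22*a - 198) + x*(-53*a^2 + 212*a - 639) - 255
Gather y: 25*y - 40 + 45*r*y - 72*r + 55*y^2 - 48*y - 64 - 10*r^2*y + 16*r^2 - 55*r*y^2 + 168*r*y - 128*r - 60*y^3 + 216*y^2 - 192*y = 16*r^2 - 200*r - 60*y^3 + y^2*(271 - 55*r) + y*(-10*r^2 + 213*r - 215) - 104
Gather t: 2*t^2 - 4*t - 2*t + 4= 2*t^2 - 6*t + 4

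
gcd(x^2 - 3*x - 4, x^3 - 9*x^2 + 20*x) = x - 4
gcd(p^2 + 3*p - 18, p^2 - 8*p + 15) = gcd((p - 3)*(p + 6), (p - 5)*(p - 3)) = p - 3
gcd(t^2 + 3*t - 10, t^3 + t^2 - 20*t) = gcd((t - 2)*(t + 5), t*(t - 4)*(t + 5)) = t + 5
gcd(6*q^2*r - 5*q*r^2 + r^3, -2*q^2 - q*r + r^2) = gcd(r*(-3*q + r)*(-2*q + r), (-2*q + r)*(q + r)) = 2*q - r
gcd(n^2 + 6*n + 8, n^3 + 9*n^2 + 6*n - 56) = n + 4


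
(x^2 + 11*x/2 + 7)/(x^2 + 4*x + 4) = (x + 7/2)/(x + 2)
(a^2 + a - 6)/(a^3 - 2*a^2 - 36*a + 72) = (a + 3)/(a^2 - 36)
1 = 1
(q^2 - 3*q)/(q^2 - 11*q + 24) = q/(q - 8)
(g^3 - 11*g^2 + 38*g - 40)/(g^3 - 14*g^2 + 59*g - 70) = (g - 4)/(g - 7)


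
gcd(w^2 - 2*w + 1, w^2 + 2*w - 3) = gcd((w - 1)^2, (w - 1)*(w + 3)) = w - 1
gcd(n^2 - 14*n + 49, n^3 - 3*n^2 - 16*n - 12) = 1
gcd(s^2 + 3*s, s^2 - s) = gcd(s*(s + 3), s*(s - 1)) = s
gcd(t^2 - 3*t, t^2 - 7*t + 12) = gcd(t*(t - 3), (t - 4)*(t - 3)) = t - 3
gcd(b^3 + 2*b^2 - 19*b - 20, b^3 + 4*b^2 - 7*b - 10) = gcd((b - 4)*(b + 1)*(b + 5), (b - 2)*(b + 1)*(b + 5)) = b^2 + 6*b + 5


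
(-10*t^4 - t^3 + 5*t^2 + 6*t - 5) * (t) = -10*t^5 - t^4 + 5*t^3 + 6*t^2 - 5*t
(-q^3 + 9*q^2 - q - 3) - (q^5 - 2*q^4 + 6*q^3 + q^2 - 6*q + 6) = -q^5 + 2*q^4 - 7*q^3 + 8*q^2 + 5*q - 9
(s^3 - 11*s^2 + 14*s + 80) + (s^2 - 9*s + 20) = s^3 - 10*s^2 + 5*s + 100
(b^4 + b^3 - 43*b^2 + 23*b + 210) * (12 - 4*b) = -4*b^5 + 8*b^4 + 184*b^3 - 608*b^2 - 564*b + 2520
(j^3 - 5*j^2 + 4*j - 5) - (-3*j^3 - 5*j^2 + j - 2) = 4*j^3 + 3*j - 3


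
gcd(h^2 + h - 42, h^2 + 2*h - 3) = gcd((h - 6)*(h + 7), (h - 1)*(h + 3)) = 1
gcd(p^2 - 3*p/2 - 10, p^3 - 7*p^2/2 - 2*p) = p - 4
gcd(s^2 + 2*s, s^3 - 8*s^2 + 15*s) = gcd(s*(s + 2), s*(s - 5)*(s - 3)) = s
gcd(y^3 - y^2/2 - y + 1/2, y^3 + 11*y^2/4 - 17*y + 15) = 1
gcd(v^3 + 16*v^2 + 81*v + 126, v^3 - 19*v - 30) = v + 3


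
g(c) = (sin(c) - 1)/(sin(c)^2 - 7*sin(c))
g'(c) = (-2*sin(c)*cos(c) + 7*cos(c))*(sin(c) - 1)/(sin(c)^2 - 7*sin(c))^2 + cos(c)/(sin(c)^2 - 7*sin(c)) = (-cos(c) + 2/tan(c) - 7*cos(c)/sin(c)^2)/(sin(c) - 7)^2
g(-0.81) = -0.31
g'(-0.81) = -0.20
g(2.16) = 0.03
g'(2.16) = 0.13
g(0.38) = 0.26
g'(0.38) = -0.98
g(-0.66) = -0.35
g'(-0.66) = -0.31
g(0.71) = 0.08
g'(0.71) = -0.27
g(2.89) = 0.45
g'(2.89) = 2.25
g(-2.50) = -0.35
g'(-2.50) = 0.33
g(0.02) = 7.02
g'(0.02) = -357.14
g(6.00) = -0.63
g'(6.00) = -1.77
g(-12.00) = 0.13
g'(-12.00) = -0.44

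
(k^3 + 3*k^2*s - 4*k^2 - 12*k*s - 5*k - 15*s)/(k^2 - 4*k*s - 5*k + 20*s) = (-k^2 - 3*k*s - k - 3*s)/(-k + 4*s)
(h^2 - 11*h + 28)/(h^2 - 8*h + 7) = (h - 4)/(h - 1)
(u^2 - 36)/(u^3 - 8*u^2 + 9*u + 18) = (u + 6)/(u^2 - 2*u - 3)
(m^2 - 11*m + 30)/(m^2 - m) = (m^2 - 11*m + 30)/(m*(m - 1))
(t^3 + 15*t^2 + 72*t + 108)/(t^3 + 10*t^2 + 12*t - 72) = (t + 3)/(t - 2)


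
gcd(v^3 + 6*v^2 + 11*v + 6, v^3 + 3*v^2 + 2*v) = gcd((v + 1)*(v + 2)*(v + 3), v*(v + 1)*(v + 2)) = v^2 + 3*v + 2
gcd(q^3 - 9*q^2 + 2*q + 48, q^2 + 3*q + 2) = q + 2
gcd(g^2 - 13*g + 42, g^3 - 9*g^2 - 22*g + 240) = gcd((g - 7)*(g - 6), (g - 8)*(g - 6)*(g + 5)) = g - 6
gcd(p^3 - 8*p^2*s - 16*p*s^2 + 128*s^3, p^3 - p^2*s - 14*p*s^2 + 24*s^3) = p + 4*s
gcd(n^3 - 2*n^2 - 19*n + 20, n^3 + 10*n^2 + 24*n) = n + 4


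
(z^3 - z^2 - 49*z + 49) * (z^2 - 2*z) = z^5 - 3*z^4 - 47*z^3 + 147*z^2 - 98*z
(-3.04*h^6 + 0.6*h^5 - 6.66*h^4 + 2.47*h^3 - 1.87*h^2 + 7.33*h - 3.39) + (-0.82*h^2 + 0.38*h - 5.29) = -3.04*h^6 + 0.6*h^5 - 6.66*h^4 + 2.47*h^3 - 2.69*h^2 + 7.71*h - 8.68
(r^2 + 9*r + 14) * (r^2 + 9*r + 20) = r^4 + 18*r^3 + 115*r^2 + 306*r + 280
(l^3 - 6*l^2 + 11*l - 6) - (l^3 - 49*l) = -6*l^2 + 60*l - 6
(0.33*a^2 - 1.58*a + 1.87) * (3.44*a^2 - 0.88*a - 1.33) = 1.1352*a^4 - 5.7256*a^3 + 7.3843*a^2 + 0.4558*a - 2.4871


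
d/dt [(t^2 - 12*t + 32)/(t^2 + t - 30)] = (13*t^2 - 124*t + 328)/(t^4 + 2*t^3 - 59*t^2 - 60*t + 900)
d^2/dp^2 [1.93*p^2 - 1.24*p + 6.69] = 3.86000000000000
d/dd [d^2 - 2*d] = 2*d - 2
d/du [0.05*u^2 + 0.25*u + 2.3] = 0.1*u + 0.25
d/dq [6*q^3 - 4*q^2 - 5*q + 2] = 18*q^2 - 8*q - 5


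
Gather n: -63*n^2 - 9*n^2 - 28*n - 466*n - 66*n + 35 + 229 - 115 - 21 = -72*n^2 - 560*n + 128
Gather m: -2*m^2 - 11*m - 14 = -2*m^2 - 11*m - 14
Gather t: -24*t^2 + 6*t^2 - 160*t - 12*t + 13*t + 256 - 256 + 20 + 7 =-18*t^2 - 159*t + 27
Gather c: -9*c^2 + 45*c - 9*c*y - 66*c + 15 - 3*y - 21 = -9*c^2 + c*(-9*y - 21) - 3*y - 6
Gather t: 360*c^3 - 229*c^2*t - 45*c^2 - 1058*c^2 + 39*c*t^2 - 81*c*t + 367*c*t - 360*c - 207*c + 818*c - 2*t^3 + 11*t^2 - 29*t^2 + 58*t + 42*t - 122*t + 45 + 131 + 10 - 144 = 360*c^3 - 1103*c^2 + 251*c - 2*t^3 + t^2*(39*c - 18) + t*(-229*c^2 + 286*c - 22) + 42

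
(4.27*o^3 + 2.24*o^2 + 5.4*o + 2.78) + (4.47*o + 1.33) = 4.27*o^3 + 2.24*o^2 + 9.87*o + 4.11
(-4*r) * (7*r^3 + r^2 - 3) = -28*r^4 - 4*r^3 + 12*r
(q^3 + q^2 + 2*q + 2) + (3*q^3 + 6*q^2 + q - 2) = 4*q^3 + 7*q^2 + 3*q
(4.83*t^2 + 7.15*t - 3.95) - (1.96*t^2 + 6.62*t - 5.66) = 2.87*t^2 + 0.53*t + 1.71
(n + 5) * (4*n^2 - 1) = 4*n^3 + 20*n^2 - n - 5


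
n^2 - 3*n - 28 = (n - 7)*(n + 4)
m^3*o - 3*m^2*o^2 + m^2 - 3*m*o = m*(m - 3*o)*(m*o + 1)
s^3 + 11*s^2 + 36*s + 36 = (s + 2)*(s + 3)*(s + 6)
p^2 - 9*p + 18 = (p - 6)*(p - 3)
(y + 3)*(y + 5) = y^2 + 8*y + 15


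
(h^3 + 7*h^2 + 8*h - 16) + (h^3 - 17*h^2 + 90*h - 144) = 2*h^3 - 10*h^2 + 98*h - 160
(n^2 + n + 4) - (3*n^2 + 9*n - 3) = -2*n^2 - 8*n + 7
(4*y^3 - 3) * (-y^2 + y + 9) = -4*y^5 + 4*y^4 + 36*y^3 + 3*y^2 - 3*y - 27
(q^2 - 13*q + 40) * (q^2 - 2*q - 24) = q^4 - 15*q^3 + 42*q^2 + 232*q - 960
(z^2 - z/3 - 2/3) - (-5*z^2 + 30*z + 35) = 6*z^2 - 91*z/3 - 107/3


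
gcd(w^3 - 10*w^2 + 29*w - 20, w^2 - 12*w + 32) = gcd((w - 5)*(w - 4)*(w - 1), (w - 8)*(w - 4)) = w - 4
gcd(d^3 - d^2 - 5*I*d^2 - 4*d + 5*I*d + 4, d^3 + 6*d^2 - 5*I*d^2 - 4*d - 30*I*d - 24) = d^2 - 5*I*d - 4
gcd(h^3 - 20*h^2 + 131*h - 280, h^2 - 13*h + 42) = h - 7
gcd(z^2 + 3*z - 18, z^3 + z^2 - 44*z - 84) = z + 6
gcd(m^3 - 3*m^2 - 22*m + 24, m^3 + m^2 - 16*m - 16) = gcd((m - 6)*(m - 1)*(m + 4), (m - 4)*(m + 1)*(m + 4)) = m + 4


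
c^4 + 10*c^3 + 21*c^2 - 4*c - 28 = (c - 1)*(c + 2)^2*(c + 7)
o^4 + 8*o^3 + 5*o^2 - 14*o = o*(o - 1)*(o + 2)*(o + 7)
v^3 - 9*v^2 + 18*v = v*(v - 6)*(v - 3)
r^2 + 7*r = r*(r + 7)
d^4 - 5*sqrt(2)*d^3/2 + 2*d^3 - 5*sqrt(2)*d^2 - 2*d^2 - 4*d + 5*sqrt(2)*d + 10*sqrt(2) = (d + 2)*(d - 5*sqrt(2)/2)*(d - sqrt(2))*(d + sqrt(2))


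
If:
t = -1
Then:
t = -1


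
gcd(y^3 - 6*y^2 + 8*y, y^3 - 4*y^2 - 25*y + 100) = y - 4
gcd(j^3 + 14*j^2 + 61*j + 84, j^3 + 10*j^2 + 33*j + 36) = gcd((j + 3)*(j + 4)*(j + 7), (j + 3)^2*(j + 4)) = j^2 + 7*j + 12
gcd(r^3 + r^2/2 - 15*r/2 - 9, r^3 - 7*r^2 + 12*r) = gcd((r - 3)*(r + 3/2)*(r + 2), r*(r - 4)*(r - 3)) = r - 3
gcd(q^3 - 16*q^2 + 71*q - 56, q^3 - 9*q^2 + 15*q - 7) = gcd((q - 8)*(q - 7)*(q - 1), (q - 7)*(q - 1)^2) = q^2 - 8*q + 7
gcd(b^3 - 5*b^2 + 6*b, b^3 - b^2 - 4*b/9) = b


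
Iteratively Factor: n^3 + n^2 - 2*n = (n - 1)*(n^2 + 2*n) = n*(n - 1)*(n + 2)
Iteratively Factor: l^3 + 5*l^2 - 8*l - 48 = (l + 4)*(l^2 + l - 12) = (l - 3)*(l + 4)*(l + 4)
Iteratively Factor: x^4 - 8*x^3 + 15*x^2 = (x - 5)*(x^3 - 3*x^2) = x*(x - 5)*(x^2 - 3*x) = x*(x - 5)*(x - 3)*(x)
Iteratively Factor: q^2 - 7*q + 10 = (q - 5)*(q - 2)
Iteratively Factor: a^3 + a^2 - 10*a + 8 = (a + 4)*(a^2 - 3*a + 2) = (a - 2)*(a + 4)*(a - 1)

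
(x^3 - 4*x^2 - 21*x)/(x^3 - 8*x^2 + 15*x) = (x^2 - 4*x - 21)/(x^2 - 8*x + 15)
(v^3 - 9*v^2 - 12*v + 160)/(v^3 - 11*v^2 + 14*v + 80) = (v + 4)/(v + 2)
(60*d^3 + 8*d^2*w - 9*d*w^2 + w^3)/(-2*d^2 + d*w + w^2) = (30*d^2 - 11*d*w + w^2)/(-d + w)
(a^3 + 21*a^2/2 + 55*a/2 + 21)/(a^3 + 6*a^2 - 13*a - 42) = (a + 3/2)/(a - 3)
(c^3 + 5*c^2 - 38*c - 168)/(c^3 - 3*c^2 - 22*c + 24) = (c + 7)/(c - 1)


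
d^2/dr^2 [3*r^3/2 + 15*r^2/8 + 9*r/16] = 9*r + 15/4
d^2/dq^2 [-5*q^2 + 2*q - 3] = -10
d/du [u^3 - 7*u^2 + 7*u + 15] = 3*u^2 - 14*u + 7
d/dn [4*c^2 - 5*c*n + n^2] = -5*c + 2*n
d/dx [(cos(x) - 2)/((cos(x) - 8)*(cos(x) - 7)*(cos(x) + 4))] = (91*cos(x) - 17*cos(2*x) + cos(3*x) - 449)*sin(x)/(2*(cos(x) - 8)^2*(cos(x) - 7)^2*(cos(x) + 4)^2)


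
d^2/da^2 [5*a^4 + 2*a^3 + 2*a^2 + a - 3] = 60*a^2 + 12*a + 4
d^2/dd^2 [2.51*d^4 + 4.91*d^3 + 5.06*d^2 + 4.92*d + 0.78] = 30.12*d^2 + 29.46*d + 10.12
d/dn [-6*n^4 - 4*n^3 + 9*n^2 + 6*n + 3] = -24*n^3 - 12*n^2 + 18*n + 6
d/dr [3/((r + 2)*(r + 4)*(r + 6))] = 3*(-3*r^2 - 24*r - 44)/(r^6 + 24*r^5 + 232*r^4 + 1152*r^3 + 3088*r^2 + 4224*r + 2304)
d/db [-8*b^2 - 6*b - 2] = -16*b - 6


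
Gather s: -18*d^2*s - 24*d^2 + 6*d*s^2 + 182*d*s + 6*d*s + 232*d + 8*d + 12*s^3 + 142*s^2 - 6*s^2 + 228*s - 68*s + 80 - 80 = -24*d^2 + 240*d + 12*s^3 + s^2*(6*d + 136) + s*(-18*d^2 + 188*d + 160)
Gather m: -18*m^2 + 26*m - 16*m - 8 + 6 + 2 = -18*m^2 + 10*m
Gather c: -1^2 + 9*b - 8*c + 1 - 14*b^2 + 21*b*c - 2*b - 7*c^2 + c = -14*b^2 + 7*b - 7*c^2 + c*(21*b - 7)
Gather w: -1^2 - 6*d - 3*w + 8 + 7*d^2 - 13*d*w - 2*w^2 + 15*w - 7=7*d^2 - 6*d - 2*w^2 + w*(12 - 13*d)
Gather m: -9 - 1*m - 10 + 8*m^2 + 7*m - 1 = 8*m^2 + 6*m - 20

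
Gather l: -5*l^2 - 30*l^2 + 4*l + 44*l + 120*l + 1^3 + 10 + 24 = -35*l^2 + 168*l + 35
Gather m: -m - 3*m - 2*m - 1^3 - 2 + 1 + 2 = -6*m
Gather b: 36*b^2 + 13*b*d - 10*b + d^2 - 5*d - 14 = 36*b^2 + b*(13*d - 10) + d^2 - 5*d - 14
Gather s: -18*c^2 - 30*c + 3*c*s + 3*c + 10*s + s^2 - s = -18*c^2 - 27*c + s^2 + s*(3*c + 9)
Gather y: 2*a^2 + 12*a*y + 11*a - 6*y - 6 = 2*a^2 + 11*a + y*(12*a - 6) - 6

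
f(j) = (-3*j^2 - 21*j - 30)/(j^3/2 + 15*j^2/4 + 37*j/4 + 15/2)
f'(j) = (-6*j - 21)/(j^3/2 + 15*j^2/4 + 37*j/4 + 15/2) + (-3*j^2 - 21*j - 30)*(-3*j^2/2 - 15*j/2 - 37/4)/(j^3/2 + 15*j^2/4 + 37*j/4 + 15/2)^2 = 24*(j^2 + 10*j + 20)/(4*j^4 + 44*j^3 + 181*j^2 + 330*j + 225)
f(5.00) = -1.00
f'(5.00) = 0.16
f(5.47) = -0.93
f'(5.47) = 0.14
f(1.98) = -1.88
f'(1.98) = 0.53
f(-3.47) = -20.14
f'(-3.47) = -76.76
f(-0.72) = -6.33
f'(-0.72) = 4.85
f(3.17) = -1.40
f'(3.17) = 0.30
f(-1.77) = -21.58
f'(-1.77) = 40.43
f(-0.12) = -4.27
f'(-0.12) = 2.40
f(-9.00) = 0.62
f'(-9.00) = 0.04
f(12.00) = -0.47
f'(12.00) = 0.04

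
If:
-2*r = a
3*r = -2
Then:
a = 4/3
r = -2/3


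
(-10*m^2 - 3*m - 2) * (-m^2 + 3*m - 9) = 10*m^4 - 27*m^3 + 83*m^2 + 21*m + 18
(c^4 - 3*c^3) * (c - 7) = c^5 - 10*c^4 + 21*c^3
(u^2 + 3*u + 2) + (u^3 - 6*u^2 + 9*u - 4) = u^3 - 5*u^2 + 12*u - 2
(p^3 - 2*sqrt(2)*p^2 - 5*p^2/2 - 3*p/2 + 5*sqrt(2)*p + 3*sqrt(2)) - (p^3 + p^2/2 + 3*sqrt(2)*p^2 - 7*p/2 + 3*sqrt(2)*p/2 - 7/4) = -5*sqrt(2)*p^2 - 3*p^2 + 2*p + 7*sqrt(2)*p/2 + 7/4 + 3*sqrt(2)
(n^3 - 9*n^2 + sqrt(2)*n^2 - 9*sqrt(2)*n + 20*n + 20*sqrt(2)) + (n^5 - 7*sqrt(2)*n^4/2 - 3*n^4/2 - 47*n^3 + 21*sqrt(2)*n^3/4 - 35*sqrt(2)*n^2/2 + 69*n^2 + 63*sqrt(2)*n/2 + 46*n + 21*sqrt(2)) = n^5 - 7*sqrt(2)*n^4/2 - 3*n^4/2 - 46*n^3 + 21*sqrt(2)*n^3/4 - 33*sqrt(2)*n^2/2 + 60*n^2 + 45*sqrt(2)*n/2 + 66*n + 41*sqrt(2)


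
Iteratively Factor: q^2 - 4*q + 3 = (q - 3)*(q - 1)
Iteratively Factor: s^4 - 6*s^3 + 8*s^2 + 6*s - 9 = (s - 1)*(s^3 - 5*s^2 + 3*s + 9) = (s - 3)*(s - 1)*(s^2 - 2*s - 3) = (s - 3)*(s - 1)*(s + 1)*(s - 3)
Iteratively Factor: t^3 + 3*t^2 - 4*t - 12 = (t - 2)*(t^2 + 5*t + 6) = (t - 2)*(t + 3)*(t + 2)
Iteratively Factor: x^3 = (x)*(x^2) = x^2*(x)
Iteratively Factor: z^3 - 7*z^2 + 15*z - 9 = (z - 3)*(z^2 - 4*z + 3) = (z - 3)^2*(z - 1)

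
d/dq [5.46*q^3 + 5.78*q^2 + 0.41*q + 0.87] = 16.38*q^2 + 11.56*q + 0.41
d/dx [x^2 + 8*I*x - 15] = 2*x + 8*I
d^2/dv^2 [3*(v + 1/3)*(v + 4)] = 6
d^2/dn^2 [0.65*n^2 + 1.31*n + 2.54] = 1.30000000000000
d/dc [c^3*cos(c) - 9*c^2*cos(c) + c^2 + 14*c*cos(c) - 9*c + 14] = -c^3*sin(c) + 9*c^2*sin(c) + 3*c^2*cos(c) - 14*c*sin(c) - 18*c*cos(c) + 2*c + 14*cos(c) - 9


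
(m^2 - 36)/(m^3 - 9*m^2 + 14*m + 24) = (m + 6)/(m^2 - 3*m - 4)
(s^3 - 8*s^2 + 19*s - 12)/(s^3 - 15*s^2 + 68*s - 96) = (s - 1)/(s - 8)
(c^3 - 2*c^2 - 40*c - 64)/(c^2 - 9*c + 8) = (c^2 + 6*c + 8)/(c - 1)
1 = 1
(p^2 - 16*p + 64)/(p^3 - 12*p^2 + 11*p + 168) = (p - 8)/(p^2 - 4*p - 21)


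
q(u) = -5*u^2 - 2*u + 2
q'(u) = -10*u - 2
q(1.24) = -8.17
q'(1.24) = -14.40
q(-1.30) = -3.85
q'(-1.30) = 11.00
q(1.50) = -12.25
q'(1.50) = -17.00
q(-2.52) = -24.71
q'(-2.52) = 23.20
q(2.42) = -32.12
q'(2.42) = -26.20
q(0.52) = -0.39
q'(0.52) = -7.20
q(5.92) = -185.07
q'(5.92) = -61.20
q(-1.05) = -1.41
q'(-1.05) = 8.50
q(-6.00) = -166.00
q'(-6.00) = 58.00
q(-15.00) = -1093.00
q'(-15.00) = 148.00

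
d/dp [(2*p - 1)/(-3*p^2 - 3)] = 2*(p^2 - p - 1)/(3*(p^4 + 2*p^2 + 1))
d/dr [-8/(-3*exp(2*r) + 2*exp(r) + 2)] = (16 - 48*exp(r))*exp(r)/(-3*exp(2*r) + 2*exp(r) + 2)^2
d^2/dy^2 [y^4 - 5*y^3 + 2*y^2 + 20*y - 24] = 12*y^2 - 30*y + 4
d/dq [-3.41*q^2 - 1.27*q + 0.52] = -6.82*q - 1.27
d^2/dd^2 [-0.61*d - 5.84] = 0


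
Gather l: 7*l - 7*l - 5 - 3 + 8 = 0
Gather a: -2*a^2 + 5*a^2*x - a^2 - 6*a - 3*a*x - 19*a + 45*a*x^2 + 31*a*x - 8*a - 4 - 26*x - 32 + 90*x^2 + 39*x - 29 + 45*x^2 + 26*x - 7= a^2*(5*x - 3) + a*(45*x^2 + 28*x - 33) + 135*x^2 + 39*x - 72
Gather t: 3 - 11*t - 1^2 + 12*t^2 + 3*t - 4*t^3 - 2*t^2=-4*t^3 + 10*t^2 - 8*t + 2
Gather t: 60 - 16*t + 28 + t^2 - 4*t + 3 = t^2 - 20*t + 91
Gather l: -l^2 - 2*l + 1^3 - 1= -l^2 - 2*l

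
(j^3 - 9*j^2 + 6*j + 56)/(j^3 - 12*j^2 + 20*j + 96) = (j^2 - 11*j + 28)/(j^2 - 14*j + 48)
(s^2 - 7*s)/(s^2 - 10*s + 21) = s/(s - 3)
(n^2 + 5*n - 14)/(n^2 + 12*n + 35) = (n - 2)/(n + 5)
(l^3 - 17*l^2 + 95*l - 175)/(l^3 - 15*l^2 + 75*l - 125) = (l - 7)/(l - 5)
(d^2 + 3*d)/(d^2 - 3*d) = (d + 3)/(d - 3)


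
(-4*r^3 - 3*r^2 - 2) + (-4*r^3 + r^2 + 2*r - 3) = -8*r^3 - 2*r^2 + 2*r - 5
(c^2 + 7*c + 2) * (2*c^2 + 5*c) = 2*c^4 + 19*c^3 + 39*c^2 + 10*c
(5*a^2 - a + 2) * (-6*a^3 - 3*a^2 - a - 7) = -30*a^5 - 9*a^4 - 14*a^3 - 40*a^2 + 5*a - 14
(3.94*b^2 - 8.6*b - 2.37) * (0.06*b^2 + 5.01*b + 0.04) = 0.2364*b^4 + 19.2234*b^3 - 43.0706*b^2 - 12.2177*b - 0.0948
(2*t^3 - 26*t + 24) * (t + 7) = 2*t^4 + 14*t^3 - 26*t^2 - 158*t + 168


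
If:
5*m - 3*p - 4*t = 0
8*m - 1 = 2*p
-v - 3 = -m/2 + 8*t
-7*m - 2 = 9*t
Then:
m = 43/70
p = 137/70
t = -7/10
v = 407/140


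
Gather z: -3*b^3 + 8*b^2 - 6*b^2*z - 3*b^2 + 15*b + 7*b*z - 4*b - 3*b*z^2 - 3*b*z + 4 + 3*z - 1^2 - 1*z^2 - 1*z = -3*b^3 + 5*b^2 + 11*b + z^2*(-3*b - 1) + z*(-6*b^2 + 4*b + 2) + 3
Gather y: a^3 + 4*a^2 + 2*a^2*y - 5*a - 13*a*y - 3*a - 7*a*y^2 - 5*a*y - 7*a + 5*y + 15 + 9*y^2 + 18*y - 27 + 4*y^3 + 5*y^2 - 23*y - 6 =a^3 + 4*a^2 - 15*a + 4*y^3 + y^2*(14 - 7*a) + y*(2*a^2 - 18*a) - 18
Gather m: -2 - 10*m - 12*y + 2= -10*m - 12*y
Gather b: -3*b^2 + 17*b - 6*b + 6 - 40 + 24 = -3*b^2 + 11*b - 10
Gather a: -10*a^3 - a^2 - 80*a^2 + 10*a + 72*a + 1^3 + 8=-10*a^3 - 81*a^2 + 82*a + 9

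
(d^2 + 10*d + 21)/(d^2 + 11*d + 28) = (d + 3)/(d + 4)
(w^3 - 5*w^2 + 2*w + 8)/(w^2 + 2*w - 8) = (w^2 - 3*w - 4)/(w + 4)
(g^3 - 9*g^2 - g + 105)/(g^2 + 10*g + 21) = (g^2 - 12*g + 35)/(g + 7)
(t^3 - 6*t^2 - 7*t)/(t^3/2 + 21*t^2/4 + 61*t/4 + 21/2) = 4*t*(t - 7)/(2*t^2 + 19*t + 42)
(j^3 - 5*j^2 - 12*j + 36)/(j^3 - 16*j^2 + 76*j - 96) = (j + 3)/(j - 8)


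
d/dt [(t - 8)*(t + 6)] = 2*t - 2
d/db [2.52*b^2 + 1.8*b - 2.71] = 5.04*b + 1.8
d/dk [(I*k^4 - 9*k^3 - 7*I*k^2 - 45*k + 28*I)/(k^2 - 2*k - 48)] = (2*I*k^5 + k^4*(-9 - 6*I) + k^3*(36 - 192*I) + k^2*(1341 + 14*I) + 616*I*k + 2160 + 56*I)/(k^4 - 4*k^3 - 92*k^2 + 192*k + 2304)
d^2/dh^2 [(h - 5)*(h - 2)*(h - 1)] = 6*h - 16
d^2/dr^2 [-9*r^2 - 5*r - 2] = -18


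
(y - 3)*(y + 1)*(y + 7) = y^3 + 5*y^2 - 17*y - 21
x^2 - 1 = (x - 1)*(x + 1)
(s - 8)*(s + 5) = s^2 - 3*s - 40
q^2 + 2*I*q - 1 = (q + I)^2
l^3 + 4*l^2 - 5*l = l*(l - 1)*(l + 5)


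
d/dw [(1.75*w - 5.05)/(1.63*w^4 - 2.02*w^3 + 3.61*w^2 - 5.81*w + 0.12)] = (-8.5575*w^4 + 39.996*w^3 - 36.9205*w^2 + 36.461*w - 29.1305)/(2.6569*w^8 - 6.5852*w^7 + 15.849*w^6 - 33.525*w^5 + 36.8957*w^4 - 42.433*w^3 + 34.6225*w^2 - 1.3944*w + 0.0144)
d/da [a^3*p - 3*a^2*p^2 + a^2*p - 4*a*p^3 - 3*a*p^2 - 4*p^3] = p*(3*a^2 - 6*a*p + 2*a - 4*p^2 - 3*p)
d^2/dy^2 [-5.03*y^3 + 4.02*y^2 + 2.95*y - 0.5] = 8.04 - 30.18*y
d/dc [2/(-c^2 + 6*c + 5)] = 4*(c - 3)/(-c^2 + 6*c + 5)^2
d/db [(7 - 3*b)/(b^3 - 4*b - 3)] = (-3*b^3 + 12*b + (3*b - 7)*(3*b^2 - 4) + 9)/(-b^3 + 4*b + 3)^2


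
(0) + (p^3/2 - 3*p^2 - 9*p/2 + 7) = p^3/2 - 3*p^2 - 9*p/2 + 7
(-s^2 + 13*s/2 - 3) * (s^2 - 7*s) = -s^4 + 27*s^3/2 - 97*s^2/2 + 21*s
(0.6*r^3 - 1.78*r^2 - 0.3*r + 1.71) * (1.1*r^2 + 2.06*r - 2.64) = 0.66*r^5 - 0.722*r^4 - 5.5808*r^3 + 5.9622*r^2 + 4.3146*r - 4.5144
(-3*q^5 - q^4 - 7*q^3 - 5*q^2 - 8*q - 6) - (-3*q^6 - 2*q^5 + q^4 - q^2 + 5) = 3*q^6 - q^5 - 2*q^4 - 7*q^3 - 4*q^2 - 8*q - 11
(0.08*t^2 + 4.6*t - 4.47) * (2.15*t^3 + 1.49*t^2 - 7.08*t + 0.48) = 0.172*t^5 + 10.0092*t^4 - 3.3229*t^3 - 39.1899*t^2 + 33.8556*t - 2.1456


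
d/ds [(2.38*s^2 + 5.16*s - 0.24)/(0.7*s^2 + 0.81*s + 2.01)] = (-1.6842*s^2 + 9.9036*s + 10.566)/(0.49*s^4 + 1.134*s^3 + 3.4701*s^2 + 3.2562*s + 4.0401)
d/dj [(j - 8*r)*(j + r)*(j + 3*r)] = 3*j^2 - 8*j*r - 29*r^2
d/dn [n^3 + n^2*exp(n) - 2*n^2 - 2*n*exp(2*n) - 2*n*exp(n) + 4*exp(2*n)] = n^2*exp(n) + 3*n^2 - 4*n*exp(2*n) - 4*n + 6*exp(2*n) - 2*exp(n)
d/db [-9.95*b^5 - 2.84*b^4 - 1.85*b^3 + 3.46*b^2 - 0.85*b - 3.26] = -49.75*b^4 - 11.36*b^3 - 5.55*b^2 + 6.92*b - 0.85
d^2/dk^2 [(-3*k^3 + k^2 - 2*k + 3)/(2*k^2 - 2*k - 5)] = 2*(-46*k^3 - 24*k^2 - 321*k + 87)/(8*k^6 - 24*k^5 - 36*k^4 + 112*k^3 + 90*k^2 - 150*k - 125)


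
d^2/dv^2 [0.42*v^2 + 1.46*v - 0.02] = 0.840000000000000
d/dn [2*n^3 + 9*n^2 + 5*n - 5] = 6*n^2 + 18*n + 5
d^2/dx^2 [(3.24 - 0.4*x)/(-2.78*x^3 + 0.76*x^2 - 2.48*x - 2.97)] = (18.54816*x^5 - 305.550912*x^4 + 104.474112*x^3 - 184.88736*x^2 + 202.566096*x - 60.373728)/(21.484952*x^9 - 17.620752*x^8 + 62.31648*x^7 + 36.982604*x^6 + 17.941584*x^5 + 113.981712*x^4 + 55.232162*x^3 + 34.688412*x^2 + 65.627496*x + 26.198073)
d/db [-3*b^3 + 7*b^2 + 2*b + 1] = -9*b^2 + 14*b + 2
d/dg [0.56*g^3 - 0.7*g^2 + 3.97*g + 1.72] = 1.68*g^2 - 1.4*g + 3.97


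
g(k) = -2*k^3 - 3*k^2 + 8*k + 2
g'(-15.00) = -1252.00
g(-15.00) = 5957.00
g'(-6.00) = -172.00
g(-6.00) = 278.00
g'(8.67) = -495.03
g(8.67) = -1457.58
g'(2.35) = -39.24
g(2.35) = -21.72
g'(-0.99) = 8.06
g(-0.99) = -6.92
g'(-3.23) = -35.22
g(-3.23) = 12.26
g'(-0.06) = 8.34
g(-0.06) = 1.51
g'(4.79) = -158.40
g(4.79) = -248.32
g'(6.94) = -322.62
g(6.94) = -755.48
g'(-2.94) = -26.22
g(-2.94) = 3.37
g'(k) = -6*k^2 - 6*k + 8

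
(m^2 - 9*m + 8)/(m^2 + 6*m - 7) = (m - 8)/(m + 7)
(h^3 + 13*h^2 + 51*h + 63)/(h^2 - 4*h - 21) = (h^2 + 10*h + 21)/(h - 7)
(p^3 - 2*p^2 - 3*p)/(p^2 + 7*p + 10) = p*(p^2 - 2*p - 3)/(p^2 + 7*p + 10)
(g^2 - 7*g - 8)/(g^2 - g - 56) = (g + 1)/(g + 7)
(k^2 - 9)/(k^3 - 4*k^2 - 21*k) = (k - 3)/(k*(k - 7))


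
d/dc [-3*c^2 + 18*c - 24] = 18 - 6*c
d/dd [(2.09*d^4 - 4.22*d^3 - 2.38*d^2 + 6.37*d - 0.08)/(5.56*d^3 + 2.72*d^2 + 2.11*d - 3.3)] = (11.6204*d^6 + 11.3696*d^5 + 14.9841*d^4 - 116.2308*d^3 + 20.7642*d^2 + 16.1432*d - 20.8522)/(30.9136*d^6 + 30.2464*d^5 + 30.8616*d^4 - 25.2176*d^3 - 13.4999*d^2 - 13.926*d + 10.89)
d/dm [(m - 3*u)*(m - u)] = 2*m - 4*u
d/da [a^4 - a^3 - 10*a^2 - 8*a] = 4*a^3 - 3*a^2 - 20*a - 8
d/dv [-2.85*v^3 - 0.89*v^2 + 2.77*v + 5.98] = -8.55*v^2 - 1.78*v + 2.77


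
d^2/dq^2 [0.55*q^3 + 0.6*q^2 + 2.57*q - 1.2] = 3.3*q + 1.2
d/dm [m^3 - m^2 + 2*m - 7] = 3*m^2 - 2*m + 2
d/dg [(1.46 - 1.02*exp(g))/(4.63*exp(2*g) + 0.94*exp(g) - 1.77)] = (4.7226*exp(2*g) - 13.5196*exp(g) + 0.433)*exp(g)/(21.4369*exp(4*g) + 8.7044*exp(3*g) - 15.5066*exp(2*g) - 3.3276*exp(g) + 3.1329)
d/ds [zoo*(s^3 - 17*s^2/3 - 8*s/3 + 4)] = zoo*(s^2 + s + 1)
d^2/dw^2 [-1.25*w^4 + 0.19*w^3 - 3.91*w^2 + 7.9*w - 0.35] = -15.0*w^2 + 1.14*w - 7.82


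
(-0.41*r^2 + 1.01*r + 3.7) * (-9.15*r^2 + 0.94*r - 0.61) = 3.7515*r^4 - 9.6269*r^3 - 32.6555*r^2 + 2.8619*r - 2.257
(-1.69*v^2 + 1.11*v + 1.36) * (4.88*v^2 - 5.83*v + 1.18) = -8.2472*v^4 + 15.2695*v^3 - 1.8287*v^2 - 6.619*v + 1.6048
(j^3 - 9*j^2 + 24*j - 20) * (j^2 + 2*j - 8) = j^5 - 7*j^4 - 2*j^3 + 100*j^2 - 232*j + 160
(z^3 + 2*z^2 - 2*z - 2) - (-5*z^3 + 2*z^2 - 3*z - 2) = 6*z^3 + z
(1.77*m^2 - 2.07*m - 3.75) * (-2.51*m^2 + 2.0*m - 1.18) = -4.4427*m^4 + 8.7357*m^3 + 3.1839*m^2 - 5.0574*m + 4.425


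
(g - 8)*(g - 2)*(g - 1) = g^3 - 11*g^2 + 26*g - 16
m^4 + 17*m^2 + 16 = (m - 4*I)*(m - I)*(m + I)*(m + 4*I)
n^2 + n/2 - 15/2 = (n - 5/2)*(n + 3)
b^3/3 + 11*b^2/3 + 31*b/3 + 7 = (b/3 + 1)*(b + 1)*(b + 7)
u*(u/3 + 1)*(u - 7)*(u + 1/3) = u^4/3 - 11*u^3/9 - 67*u^2/9 - 7*u/3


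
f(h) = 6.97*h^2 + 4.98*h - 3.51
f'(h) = 13.94*h + 4.98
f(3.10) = 78.91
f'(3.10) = 48.19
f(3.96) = 125.51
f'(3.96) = 60.18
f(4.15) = 137.20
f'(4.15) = 62.83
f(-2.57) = 29.73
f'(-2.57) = -30.85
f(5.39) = 225.83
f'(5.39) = 80.12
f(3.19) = 83.30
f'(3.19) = 49.45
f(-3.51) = 64.88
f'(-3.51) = -43.95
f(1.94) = 32.38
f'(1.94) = 32.02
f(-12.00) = 940.41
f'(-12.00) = -162.30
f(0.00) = -3.51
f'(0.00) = 4.98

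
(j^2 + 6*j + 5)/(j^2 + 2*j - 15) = (j + 1)/(j - 3)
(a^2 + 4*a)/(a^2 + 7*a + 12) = a/(a + 3)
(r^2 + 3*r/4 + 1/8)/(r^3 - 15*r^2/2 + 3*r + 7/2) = (r + 1/4)/(r^2 - 8*r + 7)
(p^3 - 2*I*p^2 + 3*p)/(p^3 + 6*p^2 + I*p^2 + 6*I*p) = (p - 3*I)/(p + 6)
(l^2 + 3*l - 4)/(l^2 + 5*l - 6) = (l + 4)/(l + 6)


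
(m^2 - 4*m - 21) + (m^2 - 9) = 2*m^2 - 4*m - 30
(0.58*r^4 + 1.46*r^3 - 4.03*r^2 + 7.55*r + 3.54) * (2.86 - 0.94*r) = -0.5452*r^5 + 0.2864*r^4 + 7.9638*r^3 - 18.6228*r^2 + 18.2654*r + 10.1244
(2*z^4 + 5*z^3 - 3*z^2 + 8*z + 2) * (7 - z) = -2*z^5 + 9*z^4 + 38*z^3 - 29*z^2 + 54*z + 14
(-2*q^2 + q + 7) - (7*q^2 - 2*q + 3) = -9*q^2 + 3*q + 4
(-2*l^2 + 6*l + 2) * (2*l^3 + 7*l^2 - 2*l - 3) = -4*l^5 - 2*l^4 + 50*l^3 + 8*l^2 - 22*l - 6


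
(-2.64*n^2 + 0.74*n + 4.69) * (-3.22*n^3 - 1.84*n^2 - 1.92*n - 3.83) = 8.5008*n^5 + 2.4748*n^4 - 11.3946*n^3 + 0.0607999999999986*n^2 - 11.839*n - 17.9627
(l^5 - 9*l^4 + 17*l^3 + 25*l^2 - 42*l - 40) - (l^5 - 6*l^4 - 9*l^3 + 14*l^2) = -3*l^4 + 26*l^3 + 11*l^2 - 42*l - 40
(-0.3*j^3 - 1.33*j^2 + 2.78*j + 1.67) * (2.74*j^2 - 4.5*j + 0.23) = -0.822*j^5 - 2.2942*j^4 + 13.5332*j^3 - 8.2401*j^2 - 6.8756*j + 0.3841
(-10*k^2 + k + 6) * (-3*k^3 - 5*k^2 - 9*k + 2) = 30*k^5 + 47*k^4 + 67*k^3 - 59*k^2 - 52*k + 12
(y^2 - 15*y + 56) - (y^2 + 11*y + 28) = 28 - 26*y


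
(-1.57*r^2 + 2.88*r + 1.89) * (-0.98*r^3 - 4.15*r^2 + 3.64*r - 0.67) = 1.5386*r^5 + 3.6931*r^4 - 19.519*r^3 + 3.6916*r^2 + 4.95*r - 1.2663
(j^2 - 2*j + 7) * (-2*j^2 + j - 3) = -2*j^4 + 5*j^3 - 19*j^2 + 13*j - 21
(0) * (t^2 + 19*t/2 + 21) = 0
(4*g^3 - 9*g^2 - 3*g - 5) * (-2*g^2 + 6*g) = -8*g^5 + 42*g^4 - 48*g^3 - 8*g^2 - 30*g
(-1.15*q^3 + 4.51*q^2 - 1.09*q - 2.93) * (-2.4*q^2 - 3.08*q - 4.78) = 2.76*q^5 - 7.282*q^4 - 5.7778*q^3 - 11.1686*q^2 + 14.2346*q + 14.0054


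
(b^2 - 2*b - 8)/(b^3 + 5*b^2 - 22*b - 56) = 1/(b + 7)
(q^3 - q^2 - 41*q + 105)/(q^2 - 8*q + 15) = q + 7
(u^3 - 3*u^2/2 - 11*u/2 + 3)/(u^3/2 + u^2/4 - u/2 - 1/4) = 2*(2*u^3 - 3*u^2 - 11*u + 6)/(2*u^3 + u^2 - 2*u - 1)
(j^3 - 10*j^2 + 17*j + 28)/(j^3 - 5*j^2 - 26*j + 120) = (j^2 - 6*j - 7)/(j^2 - j - 30)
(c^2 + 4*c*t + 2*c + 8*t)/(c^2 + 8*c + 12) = (c + 4*t)/(c + 6)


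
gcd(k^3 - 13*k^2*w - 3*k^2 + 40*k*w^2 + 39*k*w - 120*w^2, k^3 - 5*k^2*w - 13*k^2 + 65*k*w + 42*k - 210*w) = -k + 5*w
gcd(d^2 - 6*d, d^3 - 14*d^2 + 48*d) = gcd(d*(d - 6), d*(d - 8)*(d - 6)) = d^2 - 6*d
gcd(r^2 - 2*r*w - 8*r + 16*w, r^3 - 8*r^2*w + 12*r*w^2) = r - 2*w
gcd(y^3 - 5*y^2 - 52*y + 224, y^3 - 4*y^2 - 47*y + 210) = y + 7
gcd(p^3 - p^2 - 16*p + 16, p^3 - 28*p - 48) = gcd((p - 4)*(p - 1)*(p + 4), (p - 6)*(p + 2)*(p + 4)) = p + 4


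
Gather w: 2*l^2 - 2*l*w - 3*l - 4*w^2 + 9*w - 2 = 2*l^2 - 3*l - 4*w^2 + w*(9 - 2*l) - 2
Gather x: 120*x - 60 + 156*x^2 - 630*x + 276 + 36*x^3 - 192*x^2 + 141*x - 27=36*x^3 - 36*x^2 - 369*x + 189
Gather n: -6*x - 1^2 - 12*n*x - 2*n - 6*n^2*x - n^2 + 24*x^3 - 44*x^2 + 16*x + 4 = n^2*(-6*x - 1) + n*(-12*x - 2) + 24*x^3 - 44*x^2 + 10*x + 3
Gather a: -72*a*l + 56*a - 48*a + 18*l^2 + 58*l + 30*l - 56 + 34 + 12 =a*(8 - 72*l) + 18*l^2 + 88*l - 10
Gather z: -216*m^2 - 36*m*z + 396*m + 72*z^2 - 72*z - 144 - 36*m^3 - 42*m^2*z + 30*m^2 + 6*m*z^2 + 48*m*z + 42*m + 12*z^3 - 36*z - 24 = -36*m^3 - 186*m^2 + 438*m + 12*z^3 + z^2*(6*m + 72) + z*(-42*m^2 + 12*m - 108) - 168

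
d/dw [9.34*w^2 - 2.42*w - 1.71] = 18.68*w - 2.42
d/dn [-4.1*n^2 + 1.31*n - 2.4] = 1.31 - 8.2*n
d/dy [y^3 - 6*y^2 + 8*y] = 3*y^2 - 12*y + 8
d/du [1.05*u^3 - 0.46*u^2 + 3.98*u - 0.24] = 3.15*u^2 - 0.92*u + 3.98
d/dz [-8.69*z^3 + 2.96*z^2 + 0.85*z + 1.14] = -26.07*z^2 + 5.92*z + 0.85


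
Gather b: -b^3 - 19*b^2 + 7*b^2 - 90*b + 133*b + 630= -b^3 - 12*b^2 + 43*b + 630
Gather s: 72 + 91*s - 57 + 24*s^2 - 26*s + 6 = 24*s^2 + 65*s + 21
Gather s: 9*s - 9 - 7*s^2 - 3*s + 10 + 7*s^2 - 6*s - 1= 0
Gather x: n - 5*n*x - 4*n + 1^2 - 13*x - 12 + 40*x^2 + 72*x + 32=-3*n + 40*x^2 + x*(59 - 5*n) + 21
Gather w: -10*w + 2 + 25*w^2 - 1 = 25*w^2 - 10*w + 1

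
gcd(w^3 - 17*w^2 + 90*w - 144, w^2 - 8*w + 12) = w - 6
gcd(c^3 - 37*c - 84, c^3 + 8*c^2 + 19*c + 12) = c^2 + 7*c + 12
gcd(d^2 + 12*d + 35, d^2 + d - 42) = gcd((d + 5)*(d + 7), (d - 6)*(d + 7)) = d + 7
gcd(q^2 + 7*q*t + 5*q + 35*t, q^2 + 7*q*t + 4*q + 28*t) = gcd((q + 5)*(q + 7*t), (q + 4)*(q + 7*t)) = q + 7*t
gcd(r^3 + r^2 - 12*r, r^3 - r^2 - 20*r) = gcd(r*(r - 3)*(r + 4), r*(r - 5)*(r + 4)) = r^2 + 4*r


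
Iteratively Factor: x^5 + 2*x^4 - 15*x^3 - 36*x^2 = (x)*(x^4 + 2*x^3 - 15*x^2 - 36*x) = x*(x + 3)*(x^3 - x^2 - 12*x) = x^2*(x + 3)*(x^2 - x - 12) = x^2*(x - 4)*(x + 3)*(x + 3)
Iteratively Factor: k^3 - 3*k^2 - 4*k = (k + 1)*(k^2 - 4*k) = k*(k + 1)*(k - 4)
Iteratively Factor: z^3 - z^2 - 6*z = (z - 3)*(z^2 + 2*z) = z*(z - 3)*(z + 2)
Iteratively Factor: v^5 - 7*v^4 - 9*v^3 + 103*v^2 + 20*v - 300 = (v + 2)*(v^4 - 9*v^3 + 9*v^2 + 85*v - 150) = (v - 2)*(v + 2)*(v^3 - 7*v^2 - 5*v + 75) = (v - 5)*(v - 2)*(v + 2)*(v^2 - 2*v - 15) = (v - 5)*(v - 2)*(v + 2)*(v + 3)*(v - 5)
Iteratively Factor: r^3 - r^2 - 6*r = (r)*(r^2 - r - 6) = r*(r - 3)*(r + 2)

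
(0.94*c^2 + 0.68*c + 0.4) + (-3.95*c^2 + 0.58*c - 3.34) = -3.01*c^2 + 1.26*c - 2.94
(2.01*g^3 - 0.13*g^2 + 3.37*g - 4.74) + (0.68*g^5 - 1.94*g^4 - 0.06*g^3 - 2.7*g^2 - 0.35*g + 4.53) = 0.68*g^5 - 1.94*g^4 + 1.95*g^3 - 2.83*g^2 + 3.02*g - 0.21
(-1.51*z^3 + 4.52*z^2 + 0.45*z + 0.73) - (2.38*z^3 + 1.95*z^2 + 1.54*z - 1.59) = -3.89*z^3 + 2.57*z^2 - 1.09*z + 2.32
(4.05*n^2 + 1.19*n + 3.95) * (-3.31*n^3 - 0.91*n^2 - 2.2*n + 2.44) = -13.4055*n^5 - 7.6244*n^4 - 23.0674*n^3 + 3.6695*n^2 - 5.7864*n + 9.638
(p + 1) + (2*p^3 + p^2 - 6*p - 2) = 2*p^3 + p^2 - 5*p - 1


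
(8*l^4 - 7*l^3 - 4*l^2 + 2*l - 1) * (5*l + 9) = 40*l^5 + 37*l^4 - 83*l^3 - 26*l^2 + 13*l - 9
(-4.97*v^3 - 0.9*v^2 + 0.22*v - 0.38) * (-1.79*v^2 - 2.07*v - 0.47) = 8.8963*v^5 + 11.8989*v^4 + 3.8051*v^3 + 0.6478*v^2 + 0.6832*v + 0.1786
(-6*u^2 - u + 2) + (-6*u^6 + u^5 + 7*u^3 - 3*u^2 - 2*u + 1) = -6*u^6 + u^5 + 7*u^3 - 9*u^2 - 3*u + 3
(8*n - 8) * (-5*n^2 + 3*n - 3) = -40*n^3 + 64*n^2 - 48*n + 24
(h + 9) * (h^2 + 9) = h^3 + 9*h^2 + 9*h + 81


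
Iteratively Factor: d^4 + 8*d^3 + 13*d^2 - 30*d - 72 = (d + 3)*(d^3 + 5*d^2 - 2*d - 24) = (d - 2)*(d + 3)*(d^2 + 7*d + 12) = (d - 2)*(d + 3)^2*(d + 4)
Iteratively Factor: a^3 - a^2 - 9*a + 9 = (a + 3)*(a^2 - 4*a + 3) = (a - 1)*(a + 3)*(a - 3)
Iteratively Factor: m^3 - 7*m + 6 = (m - 2)*(m^2 + 2*m - 3) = (m - 2)*(m - 1)*(m + 3)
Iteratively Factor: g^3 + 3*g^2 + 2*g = (g + 2)*(g^2 + g) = (g + 1)*(g + 2)*(g)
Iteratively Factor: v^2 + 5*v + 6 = (v + 3)*(v + 2)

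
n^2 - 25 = (n - 5)*(n + 5)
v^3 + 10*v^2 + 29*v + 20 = (v + 1)*(v + 4)*(v + 5)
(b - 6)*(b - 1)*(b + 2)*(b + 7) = b^4 + 2*b^3 - 43*b^2 - 44*b + 84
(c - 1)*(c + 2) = c^2 + c - 2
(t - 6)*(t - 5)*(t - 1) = t^3 - 12*t^2 + 41*t - 30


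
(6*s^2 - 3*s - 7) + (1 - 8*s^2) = -2*s^2 - 3*s - 6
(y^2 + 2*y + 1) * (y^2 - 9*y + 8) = y^4 - 7*y^3 - 9*y^2 + 7*y + 8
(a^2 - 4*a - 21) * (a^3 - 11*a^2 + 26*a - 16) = a^5 - 15*a^4 + 49*a^3 + 111*a^2 - 482*a + 336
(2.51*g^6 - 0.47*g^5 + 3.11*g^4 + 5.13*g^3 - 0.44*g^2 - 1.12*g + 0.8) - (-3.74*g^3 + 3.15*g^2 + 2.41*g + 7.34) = 2.51*g^6 - 0.47*g^5 + 3.11*g^4 + 8.87*g^3 - 3.59*g^2 - 3.53*g - 6.54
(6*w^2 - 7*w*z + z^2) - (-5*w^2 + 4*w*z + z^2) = 11*w^2 - 11*w*z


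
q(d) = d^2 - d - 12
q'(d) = 2*d - 1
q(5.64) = 14.17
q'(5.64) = 10.28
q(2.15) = -9.53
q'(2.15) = 3.30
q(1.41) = -11.42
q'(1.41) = 1.82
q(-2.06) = -5.70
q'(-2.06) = -5.12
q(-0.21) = -11.75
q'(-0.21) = -1.42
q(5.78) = 15.63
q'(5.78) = 10.56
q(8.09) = 45.36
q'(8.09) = 15.18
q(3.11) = -5.44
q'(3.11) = 5.22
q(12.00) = 120.00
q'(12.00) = 23.00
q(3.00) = -6.00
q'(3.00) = 5.00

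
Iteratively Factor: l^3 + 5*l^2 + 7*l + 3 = (l + 1)*(l^2 + 4*l + 3) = (l + 1)^2*(l + 3)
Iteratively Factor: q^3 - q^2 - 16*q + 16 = (q - 1)*(q^2 - 16) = (q - 4)*(q - 1)*(q + 4)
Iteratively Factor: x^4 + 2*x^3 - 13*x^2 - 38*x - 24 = (x + 2)*(x^3 - 13*x - 12) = (x + 1)*(x + 2)*(x^2 - x - 12) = (x + 1)*(x + 2)*(x + 3)*(x - 4)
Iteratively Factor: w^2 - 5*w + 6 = (w - 2)*(w - 3)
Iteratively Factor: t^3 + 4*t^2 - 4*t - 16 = (t + 4)*(t^2 - 4) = (t + 2)*(t + 4)*(t - 2)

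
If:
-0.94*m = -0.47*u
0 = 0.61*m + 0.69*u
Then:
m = 0.00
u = 0.00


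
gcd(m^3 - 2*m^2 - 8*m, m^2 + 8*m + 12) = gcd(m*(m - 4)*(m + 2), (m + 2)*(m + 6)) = m + 2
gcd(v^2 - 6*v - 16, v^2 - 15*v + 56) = v - 8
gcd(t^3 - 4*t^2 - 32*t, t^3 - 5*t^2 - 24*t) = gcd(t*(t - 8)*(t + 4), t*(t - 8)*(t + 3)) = t^2 - 8*t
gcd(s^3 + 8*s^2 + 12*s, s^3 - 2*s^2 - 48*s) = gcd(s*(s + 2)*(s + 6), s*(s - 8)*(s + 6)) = s^2 + 6*s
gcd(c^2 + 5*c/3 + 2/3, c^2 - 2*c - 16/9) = c + 2/3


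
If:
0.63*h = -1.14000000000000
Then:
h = -1.81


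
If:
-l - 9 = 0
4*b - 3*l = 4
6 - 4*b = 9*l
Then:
No Solution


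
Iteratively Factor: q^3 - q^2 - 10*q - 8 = (q + 2)*(q^2 - 3*q - 4) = (q - 4)*(q + 2)*(q + 1)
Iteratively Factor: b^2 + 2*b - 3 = (b - 1)*(b + 3)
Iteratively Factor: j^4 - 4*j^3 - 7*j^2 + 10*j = (j - 5)*(j^3 + j^2 - 2*j) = j*(j - 5)*(j^2 + j - 2) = j*(j - 5)*(j + 2)*(j - 1)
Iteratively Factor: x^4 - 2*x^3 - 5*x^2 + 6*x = (x - 3)*(x^3 + x^2 - 2*x) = (x - 3)*(x + 2)*(x^2 - x) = (x - 3)*(x - 1)*(x + 2)*(x)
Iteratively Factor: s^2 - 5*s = (s)*(s - 5)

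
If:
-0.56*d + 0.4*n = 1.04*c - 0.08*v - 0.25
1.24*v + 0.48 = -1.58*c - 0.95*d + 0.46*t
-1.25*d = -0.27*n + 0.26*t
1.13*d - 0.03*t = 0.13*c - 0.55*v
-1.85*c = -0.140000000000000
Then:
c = 0.08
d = 1.72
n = 2.75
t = -5.43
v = -3.82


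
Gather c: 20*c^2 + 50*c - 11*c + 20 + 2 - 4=20*c^2 + 39*c + 18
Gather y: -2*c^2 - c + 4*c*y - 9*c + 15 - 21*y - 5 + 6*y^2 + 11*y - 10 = -2*c^2 - 10*c + 6*y^2 + y*(4*c - 10)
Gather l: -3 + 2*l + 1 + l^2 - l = l^2 + l - 2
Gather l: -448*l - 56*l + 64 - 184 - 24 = -504*l - 144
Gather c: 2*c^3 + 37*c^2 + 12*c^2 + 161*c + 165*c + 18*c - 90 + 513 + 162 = 2*c^3 + 49*c^2 + 344*c + 585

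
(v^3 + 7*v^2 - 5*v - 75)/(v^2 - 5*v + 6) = (v^2 + 10*v + 25)/(v - 2)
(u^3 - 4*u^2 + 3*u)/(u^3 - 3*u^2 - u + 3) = u/(u + 1)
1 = 1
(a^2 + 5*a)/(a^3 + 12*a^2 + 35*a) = 1/(a + 7)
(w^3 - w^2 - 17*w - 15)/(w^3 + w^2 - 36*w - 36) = (w^2 - 2*w - 15)/(w^2 - 36)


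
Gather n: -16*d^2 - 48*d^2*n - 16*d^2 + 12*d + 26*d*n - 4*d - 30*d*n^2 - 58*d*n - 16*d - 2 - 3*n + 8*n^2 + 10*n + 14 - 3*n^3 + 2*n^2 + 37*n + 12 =-32*d^2 - 8*d - 3*n^3 + n^2*(10 - 30*d) + n*(-48*d^2 - 32*d + 44) + 24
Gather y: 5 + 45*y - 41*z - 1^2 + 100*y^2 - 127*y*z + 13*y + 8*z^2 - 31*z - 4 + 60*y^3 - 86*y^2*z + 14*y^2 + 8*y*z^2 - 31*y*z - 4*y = 60*y^3 + y^2*(114 - 86*z) + y*(8*z^2 - 158*z + 54) + 8*z^2 - 72*z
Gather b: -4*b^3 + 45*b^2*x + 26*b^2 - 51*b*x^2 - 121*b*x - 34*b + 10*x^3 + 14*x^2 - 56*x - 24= -4*b^3 + b^2*(45*x + 26) + b*(-51*x^2 - 121*x - 34) + 10*x^3 + 14*x^2 - 56*x - 24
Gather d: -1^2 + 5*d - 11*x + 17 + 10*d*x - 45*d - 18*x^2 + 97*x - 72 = d*(10*x - 40) - 18*x^2 + 86*x - 56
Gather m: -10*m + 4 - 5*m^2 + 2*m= -5*m^2 - 8*m + 4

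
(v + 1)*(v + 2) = v^2 + 3*v + 2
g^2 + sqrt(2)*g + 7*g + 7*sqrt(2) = (g + 7)*(g + sqrt(2))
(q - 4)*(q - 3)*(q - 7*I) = q^3 - 7*q^2 - 7*I*q^2 + 12*q + 49*I*q - 84*I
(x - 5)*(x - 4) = x^2 - 9*x + 20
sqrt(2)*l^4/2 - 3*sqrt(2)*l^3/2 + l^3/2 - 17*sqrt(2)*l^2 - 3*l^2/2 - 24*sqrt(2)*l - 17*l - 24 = (l - 8)*(l + 3)*(l + sqrt(2)/2)*(sqrt(2)*l/2 + sqrt(2))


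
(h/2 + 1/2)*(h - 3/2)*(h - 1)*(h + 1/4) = h^4/2 - 5*h^3/8 - 11*h^2/16 + 5*h/8 + 3/16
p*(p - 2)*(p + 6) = p^3 + 4*p^2 - 12*p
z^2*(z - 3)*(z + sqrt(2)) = z^4 - 3*z^3 + sqrt(2)*z^3 - 3*sqrt(2)*z^2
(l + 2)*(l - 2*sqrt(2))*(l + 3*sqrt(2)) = l^3 + sqrt(2)*l^2 + 2*l^2 - 12*l + 2*sqrt(2)*l - 24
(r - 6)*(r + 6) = r^2 - 36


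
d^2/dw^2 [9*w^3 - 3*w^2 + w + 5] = 54*w - 6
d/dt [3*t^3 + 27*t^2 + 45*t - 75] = 9*t^2 + 54*t + 45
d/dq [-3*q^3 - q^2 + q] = -9*q^2 - 2*q + 1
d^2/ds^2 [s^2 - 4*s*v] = 2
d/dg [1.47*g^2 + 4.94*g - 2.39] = 2.94*g + 4.94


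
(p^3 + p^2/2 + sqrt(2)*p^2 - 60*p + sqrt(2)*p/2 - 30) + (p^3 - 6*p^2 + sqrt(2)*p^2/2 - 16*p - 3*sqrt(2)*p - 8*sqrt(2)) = 2*p^3 - 11*p^2/2 + 3*sqrt(2)*p^2/2 - 76*p - 5*sqrt(2)*p/2 - 30 - 8*sqrt(2)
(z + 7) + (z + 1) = 2*z + 8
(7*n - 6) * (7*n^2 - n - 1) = 49*n^3 - 49*n^2 - n + 6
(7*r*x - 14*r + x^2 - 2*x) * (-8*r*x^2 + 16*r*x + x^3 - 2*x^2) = -56*r^2*x^3 + 224*r^2*x^2 - 224*r^2*x - r*x^4 + 4*r*x^3 - 4*r*x^2 + x^5 - 4*x^4 + 4*x^3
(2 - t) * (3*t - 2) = -3*t^2 + 8*t - 4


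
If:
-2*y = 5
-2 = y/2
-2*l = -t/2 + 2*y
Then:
No Solution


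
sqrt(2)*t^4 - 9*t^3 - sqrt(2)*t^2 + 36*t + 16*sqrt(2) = (t - 4*sqrt(2))*(t - 2*sqrt(2))*(t + sqrt(2))*(sqrt(2)*t + 1)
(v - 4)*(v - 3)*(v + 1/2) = v^3 - 13*v^2/2 + 17*v/2 + 6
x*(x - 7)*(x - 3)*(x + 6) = x^4 - 4*x^3 - 39*x^2 + 126*x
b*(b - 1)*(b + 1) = b^3 - b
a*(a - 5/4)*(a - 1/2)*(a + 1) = a^4 - 3*a^3/4 - 9*a^2/8 + 5*a/8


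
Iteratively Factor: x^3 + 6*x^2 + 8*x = (x)*(x^2 + 6*x + 8) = x*(x + 2)*(x + 4)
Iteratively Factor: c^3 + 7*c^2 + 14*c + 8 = (c + 1)*(c^2 + 6*c + 8) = (c + 1)*(c + 4)*(c + 2)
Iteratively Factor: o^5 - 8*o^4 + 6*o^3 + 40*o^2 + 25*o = (o + 1)*(o^4 - 9*o^3 + 15*o^2 + 25*o) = o*(o + 1)*(o^3 - 9*o^2 + 15*o + 25) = o*(o + 1)^2*(o^2 - 10*o + 25) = o*(o - 5)*(o + 1)^2*(o - 5)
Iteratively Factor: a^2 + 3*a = (a + 3)*(a)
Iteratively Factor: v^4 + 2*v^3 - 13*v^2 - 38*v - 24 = (v + 1)*(v^3 + v^2 - 14*v - 24) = (v - 4)*(v + 1)*(v^2 + 5*v + 6) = (v - 4)*(v + 1)*(v + 2)*(v + 3)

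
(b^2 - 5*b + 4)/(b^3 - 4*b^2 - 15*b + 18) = (b - 4)/(b^2 - 3*b - 18)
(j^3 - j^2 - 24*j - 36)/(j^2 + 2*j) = j - 3 - 18/j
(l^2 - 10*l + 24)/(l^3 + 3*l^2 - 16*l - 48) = (l - 6)/(l^2 + 7*l + 12)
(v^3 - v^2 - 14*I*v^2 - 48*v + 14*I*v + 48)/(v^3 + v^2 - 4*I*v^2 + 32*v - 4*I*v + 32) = (v^2 - v*(1 + 6*I) + 6*I)/(v^2 + v*(1 + 4*I) + 4*I)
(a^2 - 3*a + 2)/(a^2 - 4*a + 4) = (a - 1)/(a - 2)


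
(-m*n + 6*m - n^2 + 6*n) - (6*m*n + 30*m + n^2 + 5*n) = -7*m*n - 24*m - 2*n^2 + n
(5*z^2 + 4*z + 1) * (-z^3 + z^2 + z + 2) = -5*z^5 + z^4 + 8*z^3 + 15*z^2 + 9*z + 2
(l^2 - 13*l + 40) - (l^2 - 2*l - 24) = 64 - 11*l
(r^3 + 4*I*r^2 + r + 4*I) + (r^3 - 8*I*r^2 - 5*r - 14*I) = 2*r^3 - 4*I*r^2 - 4*r - 10*I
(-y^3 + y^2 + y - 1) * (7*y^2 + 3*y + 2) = -7*y^5 + 4*y^4 + 8*y^3 - 2*y^2 - y - 2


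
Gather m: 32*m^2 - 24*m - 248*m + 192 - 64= 32*m^2 - 272*m + 128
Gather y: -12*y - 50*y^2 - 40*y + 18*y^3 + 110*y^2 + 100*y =18*y^3 + 60*y^2 + 48*y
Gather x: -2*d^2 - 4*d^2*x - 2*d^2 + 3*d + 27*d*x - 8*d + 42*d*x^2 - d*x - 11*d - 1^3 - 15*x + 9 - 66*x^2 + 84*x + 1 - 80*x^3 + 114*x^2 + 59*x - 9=-4*d^2 - 16*d - 80*x^3 + x^2*(42*d + 48) + x*(-4*d^2 + 26*d + 128)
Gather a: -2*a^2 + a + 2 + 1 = -2*a^2 + a + 3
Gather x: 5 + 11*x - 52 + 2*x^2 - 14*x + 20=2*x^2 - 3*x - 27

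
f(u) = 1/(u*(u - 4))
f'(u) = -1/(u*(u - 4)^2) - 1/(u^2*(u - 4)) = 2*(2 - u)/(u^2*(u^2 - 8*u + 16))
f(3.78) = -1.20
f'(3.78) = -5.15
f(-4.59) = 0.03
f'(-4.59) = 0.01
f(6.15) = 0.08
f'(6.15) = -0.05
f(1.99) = -0.25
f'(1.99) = 0.00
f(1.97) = -0.25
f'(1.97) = 0.00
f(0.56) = -0.52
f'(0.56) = 0.78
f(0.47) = -0.60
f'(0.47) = 1.11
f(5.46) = 0.13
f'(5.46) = -0.11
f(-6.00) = 0.02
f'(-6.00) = 0.00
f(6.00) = 0.08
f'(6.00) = -0.06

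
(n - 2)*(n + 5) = n^2 + 3*n - 10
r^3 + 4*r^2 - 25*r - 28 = (r - 4)*(r + 1)*(r + 7)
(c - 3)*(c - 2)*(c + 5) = c^3 - 19*c + 30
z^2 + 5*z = z*(z + 5)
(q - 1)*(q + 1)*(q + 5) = q^3 + 5*q^2 - q - 5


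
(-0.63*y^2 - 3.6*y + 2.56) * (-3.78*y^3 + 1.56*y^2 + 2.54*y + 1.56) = 2.3814*y^5 + 12.6252*y^4 - 16.893*y^3 - 6.1332*y^2 + 0.8864*y + 3.9936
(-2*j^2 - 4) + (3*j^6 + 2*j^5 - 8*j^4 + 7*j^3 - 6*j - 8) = 3*j^6 + 2*j^5 - 8*j^4 + 7*j^3 - 2*j^2 - 6*j - 12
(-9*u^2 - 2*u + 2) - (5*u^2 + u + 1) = -14*u^2 - 3*u + 1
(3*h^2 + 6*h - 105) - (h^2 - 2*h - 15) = 2*h^2 + 8*h - 90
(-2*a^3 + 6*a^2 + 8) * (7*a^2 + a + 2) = -14*a^5 + 40*a^4 + 2*a^3 + 68*a^2 + 8*a + 16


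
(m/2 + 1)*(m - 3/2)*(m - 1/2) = m^3/2 - 13*m/8 + 3/4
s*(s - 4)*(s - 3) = s^3 - 7*s^2 + 12*s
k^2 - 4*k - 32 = (k - 8)*(k + 4)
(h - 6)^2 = h^2 - 12*h + 36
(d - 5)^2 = d^2 - 10*d + 25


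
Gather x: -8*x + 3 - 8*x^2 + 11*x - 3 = -8*x^2 + 3*x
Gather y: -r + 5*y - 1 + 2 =-r + 5*y + 1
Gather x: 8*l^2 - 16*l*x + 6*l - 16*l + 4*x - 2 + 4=8*l^2 - 10*l + x*(4 - 16*l) + 2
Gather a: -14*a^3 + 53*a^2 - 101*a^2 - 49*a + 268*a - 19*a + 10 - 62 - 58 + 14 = -14*a^3 - 48*a^2 + 200*a - 96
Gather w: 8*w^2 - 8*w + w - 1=8*w^2 - 7*w - 1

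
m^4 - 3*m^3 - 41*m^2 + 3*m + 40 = (m - 8)*(m - 1)*(m + 1)*(m + 5)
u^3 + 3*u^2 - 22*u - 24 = (u - 4)*(u + 1)*(u + 6)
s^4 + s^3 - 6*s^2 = s^2*(s - 2)*(s + 3)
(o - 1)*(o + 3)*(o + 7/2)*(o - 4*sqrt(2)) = o^4 - 4*sqrt(2)*o^3 + 11*o^3/2 - 22*sqrt(2)*o^2 + 4*o^2 - 16*sqrt(2)*o - 21*o/2 + 42*sqrt(2)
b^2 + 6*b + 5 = (b + 1)*(b + 5)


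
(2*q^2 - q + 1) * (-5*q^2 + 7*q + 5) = -10*q^4 + 19*q^3 - 2*q^2 + 2*q + 5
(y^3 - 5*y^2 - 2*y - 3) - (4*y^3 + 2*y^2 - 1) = -3*y^3 - 7*y^2 - 2*y - 2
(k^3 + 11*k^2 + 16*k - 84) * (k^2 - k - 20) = k^5 + 10*k^4 - 15*k^3 - 320*k^2 - 236*k + 1680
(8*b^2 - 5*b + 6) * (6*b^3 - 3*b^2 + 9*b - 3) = 48*b^5 - 54*b^4 + 123*b^3 - 87*b^2 + 69*b - 18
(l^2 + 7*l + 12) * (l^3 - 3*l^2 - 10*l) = l^5 + 4*l^4 - 19*l^3 - 106*l^2 - 120*l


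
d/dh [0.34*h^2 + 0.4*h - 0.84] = 0.68*h + 0.4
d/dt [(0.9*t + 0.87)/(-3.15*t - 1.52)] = (4.323375*t + 2.0862)/(3.15*t + 1.52)^3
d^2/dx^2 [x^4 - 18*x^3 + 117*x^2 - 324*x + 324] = 12*x^2 - 108*x + 234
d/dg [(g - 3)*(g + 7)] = 2*g + 4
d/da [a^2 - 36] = 2*a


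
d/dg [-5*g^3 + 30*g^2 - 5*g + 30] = -15*g^2 + 60*g - 5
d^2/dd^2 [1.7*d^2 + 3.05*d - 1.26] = 3.40000000000000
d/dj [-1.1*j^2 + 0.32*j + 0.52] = 0.32 - 2.2*j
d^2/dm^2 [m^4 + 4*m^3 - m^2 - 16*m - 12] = 12*m^2 + 24*m - 2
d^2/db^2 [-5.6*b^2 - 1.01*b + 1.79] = -11.2000000000000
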